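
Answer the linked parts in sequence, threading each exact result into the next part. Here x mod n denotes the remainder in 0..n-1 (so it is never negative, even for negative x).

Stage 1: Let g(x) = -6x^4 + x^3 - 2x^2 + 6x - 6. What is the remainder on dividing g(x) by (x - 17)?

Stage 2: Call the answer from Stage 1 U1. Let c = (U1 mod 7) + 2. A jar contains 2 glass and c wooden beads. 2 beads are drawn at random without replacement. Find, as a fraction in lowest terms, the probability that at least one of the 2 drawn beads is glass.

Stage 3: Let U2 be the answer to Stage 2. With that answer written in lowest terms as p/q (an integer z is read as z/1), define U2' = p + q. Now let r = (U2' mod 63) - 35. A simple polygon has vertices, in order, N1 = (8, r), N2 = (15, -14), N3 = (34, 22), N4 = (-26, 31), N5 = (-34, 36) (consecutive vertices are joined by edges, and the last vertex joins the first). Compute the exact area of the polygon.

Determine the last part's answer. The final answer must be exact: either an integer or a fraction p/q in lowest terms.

Stage 1: remainder = value at the root: -6*(17)^4 + 1*(17)^3 - 2*(17)^2 + 6*(17)^1 - 6 = (-501126) + (4913) + (-578) + (102) + (-6) = -496695; answer -496695
Stage 2: U1 = -496695; c = 6; total draws C(8,2) = 28; complement C(6,2) = 15; favorable 28 - 15 = 13; P = 13/28; answer 13/28
Stage 3: U2 = 13/28; threaded value p + q = 41; r = 6; cross terms: (8*-14 - 15*6)=-202, (15*22 - 34*-14)=806, (34*31 - -26*22)=1626, (-26*36 - -34*31)=118, (-34*6 - 8*36)=-492; twice the area = |1856| = 1856; area = 928; answer 928

928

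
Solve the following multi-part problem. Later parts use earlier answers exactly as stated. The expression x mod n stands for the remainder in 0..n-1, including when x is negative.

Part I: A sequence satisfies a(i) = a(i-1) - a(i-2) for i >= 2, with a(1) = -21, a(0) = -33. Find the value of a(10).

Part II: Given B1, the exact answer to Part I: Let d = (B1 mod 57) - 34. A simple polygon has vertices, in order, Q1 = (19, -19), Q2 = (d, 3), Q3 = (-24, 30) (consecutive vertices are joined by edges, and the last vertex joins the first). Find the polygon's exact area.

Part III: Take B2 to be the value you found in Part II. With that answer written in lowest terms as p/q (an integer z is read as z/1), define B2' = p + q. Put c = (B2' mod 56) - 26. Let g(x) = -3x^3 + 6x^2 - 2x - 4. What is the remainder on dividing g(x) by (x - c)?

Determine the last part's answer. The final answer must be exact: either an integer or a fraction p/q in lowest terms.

-448

Part I: a(2) = 1*(-21) - 1*(-33) = 12; iterating: a(2)=12, a(3)=33, a(4)=21, a(5)=-12, a(6)=-33, a(7)=-21, a(8)=12, a(9)=33, a(10)=21; answer 21
Part II: B1 = 21; d = -13; cross terms: (19*3 - -13*-19)=-190, (-13*30 - -24*3)=-318, (-24*-19 - 19*30)=-114; twice the area = |-622| = 622; area = 311; answer 311
Part III: B2 = 311; threaded value p + q = 312; c = 6; remainder = value at the root: -3*(6)^3 + 6*(6)^2 - 2*(6)^1 - 4 = (-648) + (216) + (-12) + (-4) = -448; answer -448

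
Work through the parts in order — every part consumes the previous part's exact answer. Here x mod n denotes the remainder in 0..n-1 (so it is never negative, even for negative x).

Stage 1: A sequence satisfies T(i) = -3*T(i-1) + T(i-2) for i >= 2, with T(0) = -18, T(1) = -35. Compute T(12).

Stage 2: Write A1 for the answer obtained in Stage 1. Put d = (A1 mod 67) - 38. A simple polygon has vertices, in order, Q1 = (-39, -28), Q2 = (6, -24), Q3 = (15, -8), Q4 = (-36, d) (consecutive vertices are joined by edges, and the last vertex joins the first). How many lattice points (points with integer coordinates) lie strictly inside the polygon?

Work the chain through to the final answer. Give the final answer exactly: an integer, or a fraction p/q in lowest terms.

1255

Stage 1: T(2) = -3*(-35) + 1*(-18) = 87; iterating: T(2)=87, T(3)=-296, T(4)=975, T(5)=-3221, T(6)=10638, T(7)=-35135, T(8)=116043, T(9)=-383264, T(10)=1265835, T(11)=-4180769, T(12)=13808142; answer 13808142
Stage 2: A1 = 13808142; d = 7; cross terms: (-39*-24 - 6*-28)=1104, (6*-8 - 15*-24)=312, (15*7 - -36*-8)=-183, (-36*-28 - -39*7)=1281; twice the area = |2514| = 2514; area = 1257; boundary points = 1 + 1 + 3 + 1 = 6; strictly interior points = area - boundary/2 + 1 = 1255; answer 1255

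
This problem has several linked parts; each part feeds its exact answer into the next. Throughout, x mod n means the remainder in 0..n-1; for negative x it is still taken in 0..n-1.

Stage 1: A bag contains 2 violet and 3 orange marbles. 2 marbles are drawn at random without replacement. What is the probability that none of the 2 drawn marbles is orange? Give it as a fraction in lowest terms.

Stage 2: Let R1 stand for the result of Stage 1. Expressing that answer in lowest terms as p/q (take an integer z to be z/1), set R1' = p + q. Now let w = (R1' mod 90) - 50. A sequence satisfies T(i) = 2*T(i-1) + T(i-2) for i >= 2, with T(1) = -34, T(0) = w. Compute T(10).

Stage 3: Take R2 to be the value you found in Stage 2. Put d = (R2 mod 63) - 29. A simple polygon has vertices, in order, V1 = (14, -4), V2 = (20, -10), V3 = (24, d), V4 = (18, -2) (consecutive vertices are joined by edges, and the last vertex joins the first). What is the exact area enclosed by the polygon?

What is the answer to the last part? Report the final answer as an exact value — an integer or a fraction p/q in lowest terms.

70

Stage 1: total draws C(5,2) = 10; favorable C(2,2) = 1; P = 1/10; answer 1/10
Stage 2: R1 = 1/10; threaded value p + q = 11; w = -39; T(2) = 2*(-34) + 1*(-39) = -107; iterating: T(2)=-107, T(3)=-248, T(4)=-603, T(5)=-1454, T(6)=-3511, T(7)=-8476, T(8)=-20463, T(9)=-49402, T(10)=-119267; answer -119267
Stage 3: R2 = -119267; d = 26; cross terms: (14*-10 - 20*-4)=-60, (20*26 - 24*-10)=760, (24*-2 - 18*26)=-516, (18*-4 - 14*-2)=-44; twice the area = |140| = 140; area = 70; answer 70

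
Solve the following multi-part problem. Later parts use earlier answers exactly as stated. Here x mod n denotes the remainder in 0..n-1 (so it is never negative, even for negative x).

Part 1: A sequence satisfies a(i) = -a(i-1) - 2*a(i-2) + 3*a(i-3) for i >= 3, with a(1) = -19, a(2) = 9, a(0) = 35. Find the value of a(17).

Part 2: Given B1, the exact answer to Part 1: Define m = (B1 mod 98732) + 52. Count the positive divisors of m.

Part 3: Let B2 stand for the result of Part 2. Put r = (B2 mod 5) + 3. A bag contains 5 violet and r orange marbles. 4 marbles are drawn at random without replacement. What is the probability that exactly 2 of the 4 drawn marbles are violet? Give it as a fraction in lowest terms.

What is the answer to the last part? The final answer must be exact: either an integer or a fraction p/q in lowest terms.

Part 1: a(3) = -1*(9) - 2*(-19) + 3*(35) = 134; iterating: a(3)=134, a(4)=-209, a(5)=-32, a(6)=852, a(7)=-1415, a(8)=-385, a(9)=5771, a(10)=-9246, a(11)=-3451, a(12)=39256, a(13)=-60092, a(14)=-28773, a(15)=266725, a(16)=-389455, a(17)=-230314; answer -230314
Part 2: B1 = -230314; m = 65934; 65934 = 2 * 3^4 * 11 * 37; number of divisors = (1+1) * (4+1) * (1+1) * (1+1) = 40; answer 40
Part 3: B2 = 40; r = 3; total draws C(8,4) = 70; favorable C(5,2)*C(3,2) = 30; P = 3/7; answer 3/7

3/7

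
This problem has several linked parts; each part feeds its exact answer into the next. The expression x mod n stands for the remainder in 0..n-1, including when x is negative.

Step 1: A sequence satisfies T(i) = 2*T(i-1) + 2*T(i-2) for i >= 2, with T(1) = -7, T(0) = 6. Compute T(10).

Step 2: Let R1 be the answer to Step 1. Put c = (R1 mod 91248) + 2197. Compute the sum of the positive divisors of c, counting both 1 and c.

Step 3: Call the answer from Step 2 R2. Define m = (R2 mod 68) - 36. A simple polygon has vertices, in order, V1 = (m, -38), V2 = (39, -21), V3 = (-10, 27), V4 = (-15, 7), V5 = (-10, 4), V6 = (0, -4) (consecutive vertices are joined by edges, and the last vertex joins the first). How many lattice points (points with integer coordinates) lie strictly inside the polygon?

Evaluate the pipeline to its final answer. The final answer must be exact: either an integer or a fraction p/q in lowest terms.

1316

Step 1: T(2) = 2*(-7) + 2*(6) = -2; iterating: T(2)=-2, T(3)=-18, T(4)=-40, T(5)=-116, T(6)=-312, T(7)=-856, T(8)=-2336, T(9)=-6384, T(10)=-17440; answer -17440
Step 2: R1 = -17440; c = 76005; 76005 = 3^3 * 5 * 563; sigma = (1 + 3 + 9 + 27) * (1 + 5) * (1 + 563) = 40 * 6 * 564 = 135360; answer 135360
Step 3: R2 = 135360; m = 4; cross terms: (4*-21 - 39*-38)=1398, (39*27 - -10*-21)=843, (-10*7 - -15*27)=335, (-15*4 - -10*7)=10, (-10*-4 - 0*4)=40, (0*-38 - 4*-4)=16; twice the area = |2642| = 2642; area = 1321; boundary points = 1 + 1 + 5 + 1 + 2 + 2 = 12; strictly interior points = area - boundary/2 + 1 = 1316; answer 1316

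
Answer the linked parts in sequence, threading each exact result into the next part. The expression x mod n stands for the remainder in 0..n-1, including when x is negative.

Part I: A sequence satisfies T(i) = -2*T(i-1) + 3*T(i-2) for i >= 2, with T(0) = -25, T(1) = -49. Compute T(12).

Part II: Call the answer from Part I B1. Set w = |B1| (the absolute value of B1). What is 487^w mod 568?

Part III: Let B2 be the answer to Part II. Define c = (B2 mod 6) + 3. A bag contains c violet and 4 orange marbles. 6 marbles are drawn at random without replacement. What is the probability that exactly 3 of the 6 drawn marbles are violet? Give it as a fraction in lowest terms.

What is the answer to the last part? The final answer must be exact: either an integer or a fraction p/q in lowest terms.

Part I: T(2) = -2*(-49) + 3*(-25) = 23; iterating: T(2)=23, T(3)=-193, T(4)=455, T(5)=-1489, T(6)=4343, T(7)=-13153, T(8)=39335, T(9)=-118129, T(10)=354263, T(11)=-1062913, T(12)=3188615; answer 3188615
Part II: B1 = 3188615; w = 3188615; squarings mod 568: 487^1=487, 487^2=313, 487^4=273, 487^8=121, 487^16=441, 487^32=225, 487^64=73, 487^128=217, 487^256=513, 487^512=185, 487^1024=145, 487^2048=9, 487^4096=81, 487^8192=313, 487^16384=273, 487^32768=121, 487^65536=441, 487^131072=225, 487^262144=73, 487^524288=217, 487^1048576=513, 487^2097152=185; 487^3188615 = 487^1 * 487^2 * 487^4 * 487^128 * 487^256 * 487^512 * 487^1024 * 487^8192 * 487^32768 * 487^1048576 * 487^2097152 = 183 (mod 568); answer 183
Part III: B2 = 183; c = 6; total draws C(10,6) = 210; favorable C(6,3)*C(4,3) = 80; P = 8/21; answer 8/21

8/21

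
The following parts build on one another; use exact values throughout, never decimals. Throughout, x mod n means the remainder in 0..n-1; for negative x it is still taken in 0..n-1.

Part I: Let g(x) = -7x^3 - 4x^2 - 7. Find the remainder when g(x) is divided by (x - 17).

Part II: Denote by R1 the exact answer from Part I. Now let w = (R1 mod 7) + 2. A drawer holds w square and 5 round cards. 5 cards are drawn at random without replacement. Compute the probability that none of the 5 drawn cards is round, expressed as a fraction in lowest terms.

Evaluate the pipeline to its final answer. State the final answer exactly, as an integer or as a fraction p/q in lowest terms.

56/1287

Part I: remainder = value at the root: -7*(17)^3 - 4*(17)^2 - 7 = (-34391) + (-1156) + (-7) = -35554; answer -35554
Part II: R1 = -35554; w = 8; total draws C(13,5) = 1287; favorable C(8,5) = 56; P = 56/1287; answer 56/1287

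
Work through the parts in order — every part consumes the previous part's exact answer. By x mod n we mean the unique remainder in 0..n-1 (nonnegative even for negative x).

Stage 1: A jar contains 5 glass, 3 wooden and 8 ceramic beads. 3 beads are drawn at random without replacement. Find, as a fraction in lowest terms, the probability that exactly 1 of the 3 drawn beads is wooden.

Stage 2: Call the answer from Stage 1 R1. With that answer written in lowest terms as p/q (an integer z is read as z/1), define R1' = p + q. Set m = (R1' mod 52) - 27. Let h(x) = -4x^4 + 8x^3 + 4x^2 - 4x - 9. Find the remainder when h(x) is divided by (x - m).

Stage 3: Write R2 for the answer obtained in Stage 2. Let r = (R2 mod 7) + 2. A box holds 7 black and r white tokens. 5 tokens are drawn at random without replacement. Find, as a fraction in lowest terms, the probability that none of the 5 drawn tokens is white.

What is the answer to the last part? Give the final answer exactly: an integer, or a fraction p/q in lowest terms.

1/12

Stage 1: total draws C(16,3) = 560; favorable C(3,1)*C(13,2) = 234; P = 117/280; answer 117/280
Stage 2: R1 = 117/280; threaded value p + q = 397; m = 6; remainder = value at the root: -4*(6)^4 + 8*(6)^3 + 4*(6)^2 - 4*(6)^1 - 9 = (-5184) + (1728) + (144) + (-24) + (-9) = -3345; answer -3345
Stage 3: R2 = -3345; r = 3; total draws C(10,5) = 252; favorable C(7,5) = 21; P = 1/12; answer 1/12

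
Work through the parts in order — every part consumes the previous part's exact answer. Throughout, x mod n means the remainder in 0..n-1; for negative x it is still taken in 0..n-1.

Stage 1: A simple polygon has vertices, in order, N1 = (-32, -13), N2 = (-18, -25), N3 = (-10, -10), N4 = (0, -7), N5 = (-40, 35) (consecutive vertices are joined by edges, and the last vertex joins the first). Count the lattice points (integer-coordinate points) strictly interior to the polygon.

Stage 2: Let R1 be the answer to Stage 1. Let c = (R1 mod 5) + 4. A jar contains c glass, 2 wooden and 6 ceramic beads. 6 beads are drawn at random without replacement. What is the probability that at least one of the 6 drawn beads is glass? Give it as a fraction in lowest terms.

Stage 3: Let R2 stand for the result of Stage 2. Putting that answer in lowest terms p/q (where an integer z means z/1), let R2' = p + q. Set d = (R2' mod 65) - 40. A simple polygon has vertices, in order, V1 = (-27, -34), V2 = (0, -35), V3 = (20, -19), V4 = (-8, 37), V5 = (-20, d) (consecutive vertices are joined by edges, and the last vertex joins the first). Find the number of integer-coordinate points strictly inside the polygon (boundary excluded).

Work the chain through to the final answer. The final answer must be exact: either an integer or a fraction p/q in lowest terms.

1514

Stage 1: cross terms: (-32*-25 - -18*-13)=566, (-18*-10 - -10*-25)=-70, (-10*-7 - 0*-10)=70, (0*35 - -40*-7)=-280, (-40*-13 - -32*35)=1640; twice the area = |1926| = 1926; area = 963; boundary points = 2 + 1 + 1 + 2 + 8 = 14; strictly interior points = area - boundary/2 + 1 = 957; answer 957
Stage 2: R1 = 957; c = 6; total draws C(14,6) = 3003; complement C(8,6) = 28; favorable 3003 - 28 = 2975; P = 425/429; answer 425/429
Stage 3: R2 = 425/429; threaded value p + q = 854; d = -31; cross terms: (-27*-35 - 0*-34)=945, (0*-19 - 20*-35)=700, (20*37 - -8*-19)=588, (-8*-31 - -20*37)=988, (-20*-34 - -27*-31)=-157; twice the area = |3064| = 3064; area = 1532; boundary points = 1 + 4 + 28 + 4 + 1 = 38; strictly interior points = area - boundary/2 + 1 = 1514; answer 1514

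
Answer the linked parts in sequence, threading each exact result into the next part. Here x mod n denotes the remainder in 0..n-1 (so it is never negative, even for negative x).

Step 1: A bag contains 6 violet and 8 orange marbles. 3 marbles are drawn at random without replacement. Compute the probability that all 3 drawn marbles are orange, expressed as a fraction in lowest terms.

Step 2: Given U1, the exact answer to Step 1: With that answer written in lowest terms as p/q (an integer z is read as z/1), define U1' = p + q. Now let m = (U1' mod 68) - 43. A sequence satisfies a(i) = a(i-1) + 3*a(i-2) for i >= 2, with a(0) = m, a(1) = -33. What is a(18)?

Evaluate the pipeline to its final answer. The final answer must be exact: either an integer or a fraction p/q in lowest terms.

-63886644

Step 1: total draws C(14,3) = 364; favorable C(8,3) = 56; P = 2/13; answer 2/13
Step 2: U1 = 2/13; threaded value p + q = 15; m = -28; a(2) = 1*(-33) + 3*(-28) = -117; iterating: a(2)=-117, a(3)=-216, a(4)=-567, a(5)=-1215, a(6)=-2916, a(7)=-6561, a(8)=-15309, a(9)=-34992, a(10)=-80919, a(11)=-185895, a(12)=-428652, a(13)=-986337, a(14)=-2272293, a(15)=-5231304, a(16)=-12048183, a(17)=-27742095, a(18)=-63886644; answer -63886644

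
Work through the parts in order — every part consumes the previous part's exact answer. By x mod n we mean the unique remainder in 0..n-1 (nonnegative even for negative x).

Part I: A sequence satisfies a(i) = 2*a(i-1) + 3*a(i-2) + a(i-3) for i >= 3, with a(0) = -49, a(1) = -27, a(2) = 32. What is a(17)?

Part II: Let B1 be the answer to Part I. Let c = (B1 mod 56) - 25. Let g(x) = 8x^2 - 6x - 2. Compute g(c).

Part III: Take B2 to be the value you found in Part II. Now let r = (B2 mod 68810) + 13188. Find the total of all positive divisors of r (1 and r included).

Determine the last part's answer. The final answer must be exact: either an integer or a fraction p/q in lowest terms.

Part I: a(3) = 2*(32) + 3*(-27) + 1*(-49) = -66; iterating: a(3)=-66, a(4)=-63, a(5)=-292, a(6)=-839, a(7)=-2617, a(8)=-8043, a(9)=-24776, a(10)=-76298, a(11)=-234967, a(12)=-723604, a(13)=-2228407, a(14)=-6862593, a(15)=-21134011, a(16)=-65084208, a(17)=-200433042; answer -200433042
Part II: B1 = -200433042; c = 5; 8*(5)^2 - 6*(5)^1 - 2 = (200) + (-30) + (-2) = 168; answer 168
Part III: B2 = 168; r = 13356; 13356 = 2^2 * 3^2 * 7 * 53; sigma = (1 + 2 + 4) * (1 + 3 + 9) * (1 + 7) * (1 + 53) = 7 * 13 * 8 * 54 = 39312; answer 39312

39312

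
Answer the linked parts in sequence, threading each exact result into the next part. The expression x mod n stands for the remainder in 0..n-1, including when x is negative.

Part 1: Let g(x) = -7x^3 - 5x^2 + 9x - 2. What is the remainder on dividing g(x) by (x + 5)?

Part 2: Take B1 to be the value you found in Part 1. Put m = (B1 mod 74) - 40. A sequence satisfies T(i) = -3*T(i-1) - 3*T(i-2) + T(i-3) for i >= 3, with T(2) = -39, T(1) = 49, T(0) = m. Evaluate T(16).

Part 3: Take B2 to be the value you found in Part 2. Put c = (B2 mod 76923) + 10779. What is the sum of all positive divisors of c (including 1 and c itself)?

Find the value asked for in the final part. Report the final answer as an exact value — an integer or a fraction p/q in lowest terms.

48960

Part 1: remainder = value at the root: -7*(-5)^3 - 5*(-5)^2 + 9*(-5)^1 - 2 = (875) + (-125) + (-45) + (-2) = 703; answer 703
Part 2: B1 = 703; m = -3; T(3) = -3*(-39) - 3*(49) + 1*(-3) = -33; iterating: T(3)=-33, T(4)=265, T(5)=-735, T(6)=1377, T(7)=-1661, T(8)=117, T(9)=6009, T(10)=-20039, T(11)=42207, T(12)=-60495, T(13)=34825, T(14)=119217, T(15)=-522621, T(16)=1245037; answer 1245037
Part 3: B2 = 1245037; c = 25048; 25048 = 2^3 * 31 * 101; sigma = (1 + 2 + 4 + 8) * (1 + 31) * (1 + 101) = 15 * 32 * 102 = 48960; answer 48960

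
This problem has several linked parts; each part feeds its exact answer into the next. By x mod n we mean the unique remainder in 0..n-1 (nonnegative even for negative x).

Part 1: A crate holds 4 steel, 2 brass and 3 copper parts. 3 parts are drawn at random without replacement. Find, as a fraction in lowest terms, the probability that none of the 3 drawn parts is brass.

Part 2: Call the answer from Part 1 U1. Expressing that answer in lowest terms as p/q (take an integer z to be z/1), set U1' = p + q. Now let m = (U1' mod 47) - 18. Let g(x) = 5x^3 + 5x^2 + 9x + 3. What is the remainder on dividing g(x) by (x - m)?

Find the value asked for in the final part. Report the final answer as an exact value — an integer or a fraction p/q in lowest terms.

-6

Part 1: total draws C(9,3) = 84; favorable C(7,3) = 35; P = 5/12; answer 5/12
Part 2: U1 = 5/12; threaded value p + q = 17; m = -1; remainder = value at the root: 5*(-1)^3 + 5*(-1)^2 + 9*(-1)^1 + 3 = (-5) + (5) + (-9) + (3) = -6; answer -6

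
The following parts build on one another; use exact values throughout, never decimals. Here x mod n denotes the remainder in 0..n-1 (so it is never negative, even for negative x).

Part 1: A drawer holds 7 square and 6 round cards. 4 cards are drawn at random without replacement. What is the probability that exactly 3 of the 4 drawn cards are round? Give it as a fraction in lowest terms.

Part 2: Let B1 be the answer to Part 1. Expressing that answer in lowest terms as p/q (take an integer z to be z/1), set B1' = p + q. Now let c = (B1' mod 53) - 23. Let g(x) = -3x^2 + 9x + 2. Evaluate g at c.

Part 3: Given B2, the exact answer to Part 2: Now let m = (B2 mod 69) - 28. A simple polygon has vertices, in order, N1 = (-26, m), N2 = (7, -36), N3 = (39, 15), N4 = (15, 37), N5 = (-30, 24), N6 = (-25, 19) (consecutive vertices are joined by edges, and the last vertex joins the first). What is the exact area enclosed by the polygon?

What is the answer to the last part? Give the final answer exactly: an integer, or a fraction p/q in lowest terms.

5817/2

Part 1: total draws C(13,4) = 715; favorable C(6,3)*C(7,1) = 140; P = 28/143; answer 28/143
Part 2: B1 = 28/143; threaded value p + q = 171; c = -11; -3*(-11)^2 + 9*(-11)^1 + 2 = (-363) + (-99) + (2) = -460; answer -460
Part 3: B2 = -460; m = -5; cross terms: (-26*-36 - 7*-5)=971, (7*15 - 39*-36)=1509, (39*37 - 15*15)=1218, (15*24 - -30*37)=1470, (-30*19 - -25*24)=30, (-25*-5 - -26*19)=619; twice the area = |5817| = 5817; area = 5817/2; answer 5817/2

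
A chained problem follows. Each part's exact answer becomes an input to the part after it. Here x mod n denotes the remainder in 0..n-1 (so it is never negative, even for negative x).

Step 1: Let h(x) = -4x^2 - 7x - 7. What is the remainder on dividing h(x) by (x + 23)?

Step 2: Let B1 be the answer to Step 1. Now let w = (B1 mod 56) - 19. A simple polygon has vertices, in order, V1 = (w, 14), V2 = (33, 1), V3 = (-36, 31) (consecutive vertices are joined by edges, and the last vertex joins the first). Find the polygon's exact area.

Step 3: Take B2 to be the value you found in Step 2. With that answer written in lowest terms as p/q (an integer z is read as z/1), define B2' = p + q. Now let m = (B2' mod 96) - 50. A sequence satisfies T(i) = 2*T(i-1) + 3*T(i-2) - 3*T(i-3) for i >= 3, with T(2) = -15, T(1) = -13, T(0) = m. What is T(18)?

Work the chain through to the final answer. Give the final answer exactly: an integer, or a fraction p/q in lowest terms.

-532920078

Step 1: remainder = value at the root: -4*(-23)^2 - 7*(-23)^1 - 7 = (-2116) + (161) + (-7) = -1962; answer -1962
Step 2: B1 = -1962; w = 35; cross terms: (35*1 - 33*14)=-427, (33*31 - -36*1)=1059, (-36*14 - 35*31)=-1589; twice the area = |-957| = 957; area = 957/2; answer 957/2
Step 3: B2 = 957/2; threaded value p + q = 959; m = 45; T(3) = 2*(-15) + 3*(-13) - 3*(45) = -204; iterating: T(3)=-204, T(4)=-414, T(5)=-1395, T(6)=-3420, T(7)=-9783, T(8)=-25641, T(9)=-70371, T(10)=-188316, T(11)=-510822, T(12)=-1375479, T(13)=-3718476, T(14)=-10030923, T(15)=-27090837, T(16)=-73119015, T(17)=-197417772, T(18)=-532920078; answer -532920078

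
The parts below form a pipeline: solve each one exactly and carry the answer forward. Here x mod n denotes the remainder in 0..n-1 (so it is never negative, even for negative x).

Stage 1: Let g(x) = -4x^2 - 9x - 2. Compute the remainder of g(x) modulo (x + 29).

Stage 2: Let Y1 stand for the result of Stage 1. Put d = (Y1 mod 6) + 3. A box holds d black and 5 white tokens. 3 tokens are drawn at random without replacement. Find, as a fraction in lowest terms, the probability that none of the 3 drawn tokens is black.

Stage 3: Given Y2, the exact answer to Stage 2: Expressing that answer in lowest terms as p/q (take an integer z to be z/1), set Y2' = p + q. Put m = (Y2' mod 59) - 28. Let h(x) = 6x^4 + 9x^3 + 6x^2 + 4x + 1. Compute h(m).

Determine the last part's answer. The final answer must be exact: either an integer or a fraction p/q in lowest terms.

Stage 1: remainder = value at the root: -4*(-29)^2 - 9*(-29)^1 - 2 = (-3364) + (261) + (-2) = -3105; answer -3105
Stage 2: Y1 = -3105; d = 6; total draws C(11,3) = 165; favorable C(5,3) = 10; P = 2/33; answer 2/33
Stage 3: Y2 = 2/33; threaded value p + q = 35; m = 7; 6*(7)^4 + 9*(7)^3 + 6*(7)^2 + 4*(7)^1 + 1 = (14406) + (3087) + (294) + (28) + (1) = 17816; answer 17816

17816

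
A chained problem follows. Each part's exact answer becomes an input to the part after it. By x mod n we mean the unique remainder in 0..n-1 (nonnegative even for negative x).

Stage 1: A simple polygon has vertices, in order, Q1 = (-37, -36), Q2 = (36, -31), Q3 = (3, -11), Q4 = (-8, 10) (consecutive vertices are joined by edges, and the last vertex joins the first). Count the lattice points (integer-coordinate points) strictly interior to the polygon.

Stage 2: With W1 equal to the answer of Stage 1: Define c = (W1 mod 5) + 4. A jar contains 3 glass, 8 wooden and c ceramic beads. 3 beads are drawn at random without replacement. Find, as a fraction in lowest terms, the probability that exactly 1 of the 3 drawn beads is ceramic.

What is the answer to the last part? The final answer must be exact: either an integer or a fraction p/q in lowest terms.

440/969

Stage 1: cross terms: (-37*-31 - 36*-36)=2443, (36*-11 - 3*-31)=-303, (3*10 - -8*-11)=-58, (-8*-36 - -37*10)=658; twice the area = |2740| = 2740; area = 1370; boundary points = 1 + 1 + 1 + 1 = 4; strictly interior points = area - boundary/2 + 1 = 1369; answer 1369
Stage 2: W1 = 1369; c = 8; total draws C(19,3) = 969; favorable C(8,1)*C(11,2) = 440; P = 440/969; answer 440/969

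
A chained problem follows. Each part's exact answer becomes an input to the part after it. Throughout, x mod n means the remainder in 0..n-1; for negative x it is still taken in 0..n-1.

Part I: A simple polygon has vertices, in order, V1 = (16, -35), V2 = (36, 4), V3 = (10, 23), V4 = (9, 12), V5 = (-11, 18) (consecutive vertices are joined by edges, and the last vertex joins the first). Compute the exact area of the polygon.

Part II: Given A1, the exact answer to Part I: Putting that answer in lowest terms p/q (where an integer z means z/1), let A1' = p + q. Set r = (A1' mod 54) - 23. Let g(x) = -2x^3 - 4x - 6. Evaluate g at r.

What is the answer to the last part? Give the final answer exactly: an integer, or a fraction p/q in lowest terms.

Part I: cross terms: (16*4 - 36*-35)=1324, (36*23 - 10*4)=788, (10*12 - 9*23)=-87, (9*18 - -11*12)=294, (-11*-35 - 16*18)=97; twice the area = |2416| = 2416; area = 1208; answer 1208
Part II: A1 = 1208; threaded value p + q = 1209; r = -2; -2*(-2)^3 - 4*(-2)^1 - 6 = (16) + (8) + (-6) = 18; answer 18

18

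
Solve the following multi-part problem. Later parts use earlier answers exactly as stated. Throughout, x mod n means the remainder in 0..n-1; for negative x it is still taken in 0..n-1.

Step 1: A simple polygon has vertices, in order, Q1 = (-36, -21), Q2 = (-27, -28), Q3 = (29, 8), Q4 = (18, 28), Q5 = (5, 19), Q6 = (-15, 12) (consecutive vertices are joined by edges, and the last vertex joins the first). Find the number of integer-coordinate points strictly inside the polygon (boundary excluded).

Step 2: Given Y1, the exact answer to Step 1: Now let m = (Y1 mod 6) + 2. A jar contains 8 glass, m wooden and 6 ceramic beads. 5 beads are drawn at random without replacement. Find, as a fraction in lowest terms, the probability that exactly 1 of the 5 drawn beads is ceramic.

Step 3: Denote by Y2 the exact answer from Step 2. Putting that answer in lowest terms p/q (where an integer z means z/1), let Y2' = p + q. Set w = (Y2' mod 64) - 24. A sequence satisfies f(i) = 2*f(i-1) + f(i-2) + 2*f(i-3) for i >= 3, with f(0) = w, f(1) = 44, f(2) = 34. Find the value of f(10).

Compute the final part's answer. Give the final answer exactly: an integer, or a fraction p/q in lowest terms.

Step 1: cross terms: (-36*-28 - -27*-21)=441, (-27*8 - 29*-28)=596, (29*28 - 18*8)=668, (18*19 - 5*28)=202, (5*12 - -15*19)=345, (-15*-21 - -36*12)=747; twice the area = |2999| = 2999; area = 2999/2; boundary points = 1 + 4 + 1 + 1 + 1 + 3 = 11; strictly interior points = area - boundary/2 + 1 = 1495; answer 1495
Step 2: Y1 = 1495; m = 3; total draws C(17,5) = 6188; favorable C(6,1)*C(11,4) = 1980; P = 495/1547; answer 495/1547
Step 3: Y2 = 495/1547; threaded value p + q = 2042; w = 34; f(3) = 2*(34) + 1*(44) + 2*(34) = 180; iterating: f(3)=180, f(4)=482, f(5)=1212, f(6)=3266, f(7)=8708, f(8)=23106, f(9)=61452, f(10)=163426; answer 163426

163426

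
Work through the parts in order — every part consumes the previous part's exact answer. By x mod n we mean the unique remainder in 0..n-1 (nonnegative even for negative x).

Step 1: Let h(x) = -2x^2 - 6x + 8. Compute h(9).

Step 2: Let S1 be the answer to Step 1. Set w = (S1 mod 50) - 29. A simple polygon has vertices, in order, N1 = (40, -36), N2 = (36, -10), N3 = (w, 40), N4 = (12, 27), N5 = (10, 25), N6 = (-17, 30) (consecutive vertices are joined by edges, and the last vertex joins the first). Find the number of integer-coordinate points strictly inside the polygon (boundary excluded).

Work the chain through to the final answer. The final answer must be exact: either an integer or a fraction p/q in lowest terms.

1248

Step 1: -2*(9)^2 - 6*(9)^1 + 8 = (-162) + (-54) + (8) = -208; answer -208
Step 2: S1 = -208; w = 13; cross terms: (40*-10 - 36*-36)=896, (36*40 - 13*-10)=1570, (13*27 - 12*40)=-129, (12*25 - 10*27)=30, (10*30 - -17*25)=725, (-17*-36 - 40*30)=-588; twice the area = |2504| = 2504; area = 1252; boundary points = 2 + 1 + 1 + 2 + 1 + 3 = 10; strictly interior points = area - boundary/2 + 1 = 1248; answer 1248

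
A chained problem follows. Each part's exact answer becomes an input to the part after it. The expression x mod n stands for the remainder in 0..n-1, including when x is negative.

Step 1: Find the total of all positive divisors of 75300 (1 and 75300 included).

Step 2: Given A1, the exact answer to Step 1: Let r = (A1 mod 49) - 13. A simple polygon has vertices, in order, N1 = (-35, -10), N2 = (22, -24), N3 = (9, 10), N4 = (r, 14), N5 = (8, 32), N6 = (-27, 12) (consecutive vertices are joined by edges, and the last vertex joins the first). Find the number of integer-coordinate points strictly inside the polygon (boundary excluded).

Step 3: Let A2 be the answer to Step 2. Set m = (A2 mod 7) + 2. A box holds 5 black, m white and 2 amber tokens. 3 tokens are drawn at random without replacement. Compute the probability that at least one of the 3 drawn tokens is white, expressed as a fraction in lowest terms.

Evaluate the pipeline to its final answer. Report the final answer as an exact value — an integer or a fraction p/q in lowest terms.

37/44

Step 1: 75300 = 2^2 * 3 * 5^2 * 251; sigma = (1 + 2 + 4) * (1 + 3) * (1 + 5 + 25) * (1 + 251) = 7 * 4 * 31 * 252 = 218736; answer 218736
Step 2: A1 = 218736; r = -13; cross terms: (-35*-24 - 22*-10)=1060, (22*10 - 9*-24)=436, (9*14 - -13*10)=256, (-13*32 - 8*14)=-528, (8*12 - -27*32)=960, (-27*-10 - -35*12)=690; twice the area = |2874| = 2874; area = 1437; boundary points = 1 + 1 + 2 + 3 + 5 + 2 = 14; strictly interior points = area - boundary/2 + 1 = 1431; answer 1431
Step 3: A2 = 1431; m = 5; total draws C(12,3) = 220; complement C(7,3) = 35; favorable 220 - 35 = 185; P = 37/44; answer 37/44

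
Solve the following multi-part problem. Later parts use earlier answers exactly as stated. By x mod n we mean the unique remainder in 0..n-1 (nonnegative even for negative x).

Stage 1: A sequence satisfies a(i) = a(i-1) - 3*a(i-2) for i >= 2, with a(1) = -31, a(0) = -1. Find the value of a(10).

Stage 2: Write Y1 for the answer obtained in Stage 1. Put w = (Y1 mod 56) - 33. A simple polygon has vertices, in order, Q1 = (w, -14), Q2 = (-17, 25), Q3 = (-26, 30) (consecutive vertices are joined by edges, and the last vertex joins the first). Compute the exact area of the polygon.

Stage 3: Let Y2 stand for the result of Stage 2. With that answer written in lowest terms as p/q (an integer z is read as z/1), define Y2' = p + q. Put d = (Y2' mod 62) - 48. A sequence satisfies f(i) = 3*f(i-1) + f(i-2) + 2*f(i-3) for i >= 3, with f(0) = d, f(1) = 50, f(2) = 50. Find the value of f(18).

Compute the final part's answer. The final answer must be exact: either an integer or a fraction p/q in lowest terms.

22374842720

Stage 1: a(2) = 1*(-31) - 3*(-1) = -28; iterating: a(2)=-28, a(3)=65, a(4)=149, a(5)=-46, a(6)=-493, a(7)=-355, a(8)=1124, a(9)=2189, a(10)=-1183; answer -1183
Stage 2: Y1 = -1183; w = 16; cross terms: (16*25 - -17*-14)=162, (-17*30 - -26*25)=140, (-26*-14 - 16*30)=-116; twice the area = |186| = 186; area = 93; answer 93
Stage 3: Y2 = 93; threaded value p + q = 94; d = -16; f(3) = 3*(50) + 1*(50) + 2*(-16) = 168; iterating: f(3)=168, f(4)=654, f(5)=2230, f(6)=7680, f(7)=26578, f(8)=91874, f(9)=317560, f(10)=1097710, f(11)=3794438, f(12)=13116144, f(13)=45338290, f(14)=156719890, f(15)=541730248, f(16)=1872587214, f(17)=6472931670, f(18)=22374842720; answer 22374842720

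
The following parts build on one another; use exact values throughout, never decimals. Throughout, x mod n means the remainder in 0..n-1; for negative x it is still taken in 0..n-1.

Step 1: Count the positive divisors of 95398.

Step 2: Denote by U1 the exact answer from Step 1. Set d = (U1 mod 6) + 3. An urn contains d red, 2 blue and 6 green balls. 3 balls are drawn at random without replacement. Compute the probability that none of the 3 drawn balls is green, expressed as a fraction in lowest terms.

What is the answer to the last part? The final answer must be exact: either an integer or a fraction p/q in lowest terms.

Step 1: 95398 = 2 * 47699; number of divisors = (1+1) * (1+1) = 4; answer 4
Step 2: U1 = 4; d = 7; total draws C(15,3) = 455; favorable C(9,3) = 84; P = 12/65; answer 12/65

12/65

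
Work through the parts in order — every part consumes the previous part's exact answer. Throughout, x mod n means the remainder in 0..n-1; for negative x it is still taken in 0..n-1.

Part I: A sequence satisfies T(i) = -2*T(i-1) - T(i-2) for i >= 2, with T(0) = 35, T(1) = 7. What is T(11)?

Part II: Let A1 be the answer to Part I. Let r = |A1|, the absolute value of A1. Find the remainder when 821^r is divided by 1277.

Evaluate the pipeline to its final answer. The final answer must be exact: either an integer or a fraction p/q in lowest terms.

Part I: T(2) = -2*(7) - 1*(35) = -49; iterating: T(2)=-49, T(3)=91, T(4)=-133, T(5)=175, T(6)=-217, T(7)=259, T(8)=-301, T(9)=343, T(10)=-385, T(11)=427; answer 427
Part II: A1 = 427; r = 427; squarings mod 1277: 821^1=821, 821^2=1062, 821^4=253, 821^8=159, 821^16=1018, 821^32=677, 821^64=1163, 821^128=226, 821^256=1273; 821^427 = 821^1 * 821^2 * 821^8 * 821^32 * 821^128 * 821^256 = 837 (mod 1277); answer 837

837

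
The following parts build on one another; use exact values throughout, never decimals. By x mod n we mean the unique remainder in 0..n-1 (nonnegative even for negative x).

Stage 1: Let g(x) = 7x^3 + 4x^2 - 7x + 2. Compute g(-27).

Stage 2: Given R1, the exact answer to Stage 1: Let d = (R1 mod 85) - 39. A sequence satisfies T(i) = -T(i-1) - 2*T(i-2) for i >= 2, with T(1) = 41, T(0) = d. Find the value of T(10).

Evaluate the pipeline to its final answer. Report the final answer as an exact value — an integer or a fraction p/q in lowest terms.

Stage 1: 7*(-27)^3 + 4*(-27)^2 - 7*(-27)^1 + 2 = (-137781) + (2916) + (189) + (2) = -134674; answer -134674
Stage 2: R1 = -134674; d = 12; T(2) = -1*(41) - 2*(12) = -65; iterating: T(2)=-65, T(3)=-17, T(4)=147, T(5)=-113, T(6)=-181, T(7)=407, T(8)=-45, T(9)=-769, T(10)=859; answer 859

859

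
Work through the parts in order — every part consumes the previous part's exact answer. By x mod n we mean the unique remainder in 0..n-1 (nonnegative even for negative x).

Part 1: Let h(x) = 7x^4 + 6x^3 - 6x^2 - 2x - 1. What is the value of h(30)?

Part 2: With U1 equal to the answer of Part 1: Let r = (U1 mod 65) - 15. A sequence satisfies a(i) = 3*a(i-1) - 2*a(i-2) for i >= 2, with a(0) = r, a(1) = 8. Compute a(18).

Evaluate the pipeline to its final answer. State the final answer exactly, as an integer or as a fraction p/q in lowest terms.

Part 1: 7*(30)^4 + 6*(30)^3 - 6*(30)^2 - 2*(30)^1 - 1 = (5670000) + (162000) + (-5400) + (-60) + (-1) = 5826539; answer 5826539
Part 2: U1 = 5826539; r = -11; a(2) = 3*(8) - 2*(-11) = 46; iterating: a(2)=46, a(3)=122, a(4)=274, a(5)=578, a(6)=1186, a(7)=2402, a(8)=4834, a(9)=9698, a(10)=19426, a(11)=38882, a(12)=77794, a(13)=155618, a(14)=311266, a(15)=622562, a(16)=1245154, a(17)=2490338, a(18)=4980706; answer 4980706

4980706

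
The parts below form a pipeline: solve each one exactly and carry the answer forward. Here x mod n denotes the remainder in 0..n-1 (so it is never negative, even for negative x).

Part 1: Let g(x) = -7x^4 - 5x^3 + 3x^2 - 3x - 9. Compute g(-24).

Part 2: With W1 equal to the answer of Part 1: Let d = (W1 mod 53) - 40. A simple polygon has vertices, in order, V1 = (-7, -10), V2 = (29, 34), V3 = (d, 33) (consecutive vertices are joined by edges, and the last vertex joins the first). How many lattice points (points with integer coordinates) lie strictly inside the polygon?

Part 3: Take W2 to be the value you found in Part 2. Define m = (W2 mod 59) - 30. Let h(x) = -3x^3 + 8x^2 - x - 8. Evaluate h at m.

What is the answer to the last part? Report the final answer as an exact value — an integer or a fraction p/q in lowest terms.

58154

Part 1: -7*(-24)^4 - 5*(-24)^3 + 3*(-24)^2 - 3*(-24)^1 - 9 = (-2322432) + (69120) + (1728) + (72) + (-9) = -2251521; answer -2251521
Part 2: W1 = -2251521; d = -15; cross terms: (-7*34 - 29*-10)=52, (29*33 - -15*34)=1467, (-15*-10 - -7*33)=381; twice the area = |1900| = 1900; area = 950; boundary points = 4 + 1 + 1 = 6; strictly interior points = area - boundary/2 + 1 = 948; answer 948
Part 3: W2 = 948; m = -26; -3*(-26)^3 + 8*(-26)^2 - 1*(-26)^1 - 8 = (52728) + (5408) + (26) + (-8) = 58154; answer 58154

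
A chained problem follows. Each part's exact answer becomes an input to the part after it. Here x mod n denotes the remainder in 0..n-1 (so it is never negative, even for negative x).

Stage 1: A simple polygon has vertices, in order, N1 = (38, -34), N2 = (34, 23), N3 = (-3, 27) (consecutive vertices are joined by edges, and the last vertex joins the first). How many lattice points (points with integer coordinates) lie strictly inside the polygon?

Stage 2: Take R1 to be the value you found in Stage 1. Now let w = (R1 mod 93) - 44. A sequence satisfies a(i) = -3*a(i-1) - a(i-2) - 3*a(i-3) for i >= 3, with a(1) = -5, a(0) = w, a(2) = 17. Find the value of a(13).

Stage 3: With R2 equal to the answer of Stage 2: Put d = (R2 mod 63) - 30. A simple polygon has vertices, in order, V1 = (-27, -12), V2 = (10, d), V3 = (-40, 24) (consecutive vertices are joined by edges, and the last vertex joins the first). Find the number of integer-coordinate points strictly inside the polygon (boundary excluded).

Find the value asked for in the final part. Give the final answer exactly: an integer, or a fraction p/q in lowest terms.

Stage 1: cross terms: (38*23 - 34*-34)=2030, (34*27 - -3*23)=987, (-3*-34 - 38*27)=-924; twice the area = |2093| = 2093; area = 2093/2; boundary points = 1 + 1 + 1 = 3; strictly interior points = area - boundary/2 + 1 = 1046; answer 1046
Stage 2: R1 = 1046; w = -21; a(3) = -3*(17) - 1*(-5) - 3*(-21) = 17; iterating: a(3)=17, a(4)=-53, a(5)=91, a(6)=-271, a(7)=881, a(8)=-2645, a(9)=7867, a(10)=-23599, a(11)=70865, a(12)=-212597, a(13)=637723; answer 637723
Stage 3: R2 = 637723; d = 7; cross terms: (-27*7 - 10*-12)=-69, (10*24 - -40*7)=520, (-40*-12 - -27*24)=1128; twice the area = |1579| = 1579; area = 1579/2; boundary points = 1 + 1 + 1 = 3; strictly interior points = area - boundary/2 + 1 = 789; answer 789

789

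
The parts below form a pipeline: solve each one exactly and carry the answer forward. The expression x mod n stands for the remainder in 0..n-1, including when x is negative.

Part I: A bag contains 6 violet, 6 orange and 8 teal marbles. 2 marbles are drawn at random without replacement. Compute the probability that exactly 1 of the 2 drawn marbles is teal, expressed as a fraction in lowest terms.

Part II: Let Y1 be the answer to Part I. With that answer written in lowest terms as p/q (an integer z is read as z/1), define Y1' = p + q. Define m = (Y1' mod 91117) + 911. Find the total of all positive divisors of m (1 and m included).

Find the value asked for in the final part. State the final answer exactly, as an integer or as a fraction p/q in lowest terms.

1728

Part I: total draws C(20,2) = 190; favorable C(8,1)*C(12,1) = 96; P = 48/95; answer 48/95
Part II: Y1 = 48/95; threaded value p + q = 143; m = 1054; 1054 = 2 * 17 * 31; sigma = (1 + 2) * (1 + 17) * (1 + 31) = 3 * 18 * 32 = 1728; answer 1728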